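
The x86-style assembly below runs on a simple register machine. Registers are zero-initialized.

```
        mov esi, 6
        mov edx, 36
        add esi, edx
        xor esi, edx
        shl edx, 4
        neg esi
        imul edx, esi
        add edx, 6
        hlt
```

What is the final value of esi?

-14

mov esi, 6 → esi=6
mov edx, 36 → edx=36
add esi, edx → esi=6+36=42
xor esi, edx → esi=42^36=14
shl edx, 4 → edx=36<<4=576
neg esi → esi=-(14)=-14
imul edx, esi → edx=576*(-14)=-8064
add edx, 6 → edx=(-8064)+6=-8058
halt.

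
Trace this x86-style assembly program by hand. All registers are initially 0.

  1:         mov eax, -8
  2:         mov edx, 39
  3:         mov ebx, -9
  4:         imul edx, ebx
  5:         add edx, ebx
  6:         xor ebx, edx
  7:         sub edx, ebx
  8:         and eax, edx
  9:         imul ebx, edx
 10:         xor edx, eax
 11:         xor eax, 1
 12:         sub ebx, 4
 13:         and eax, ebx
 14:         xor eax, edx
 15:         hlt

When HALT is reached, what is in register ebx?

-266813

mov eax, -8 → eax=-8
mov edx, 39 → edx=39
mov ebx, -9 → ebx=-9
imul edx, ebx → edx=39*(-9)=-351
add edx, ebx → edx=(-351)+(-9)=-360
xor ebx, edx → ebx=(-9)^(-360)=367
sub edx, ebx → edx=(-360)-367=-727
and eax, edx → eax=(-8)&(-727)=-728
imul ebx, edx → ebx=367*(-727)=-266809
xor edx, eax → edx=(-727)^(-728)=1
xor eax, 1 → eax=(-728)^1=-727
sub ebx, 4 → ebx=(-266809)-4=-266813
and eax, ebx → eax=(-727)&(-266813)=-267007
xor eax, edx → eax=(-267007)^1=-267008
halt.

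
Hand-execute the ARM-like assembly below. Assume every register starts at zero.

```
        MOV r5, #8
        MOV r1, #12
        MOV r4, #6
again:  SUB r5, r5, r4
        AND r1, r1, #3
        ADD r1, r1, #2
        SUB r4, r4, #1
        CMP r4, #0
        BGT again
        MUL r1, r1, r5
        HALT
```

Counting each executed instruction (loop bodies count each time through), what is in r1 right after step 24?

after MOV r5, #8: r5=8
after MOV r1, #12: r1=12
after MOV r4, #6: r4=6
after SUB r5, r5, r4: r5=8-6=2
after AND r1, r1, #3: r1=12&3=0
after ADD r1, r1, #2: r1=0+2=2
after SUB r4, r4, #1: r4=6-1=5
CMP r4, #0  (cmp 5,0)
BGT again: taken
after SUB r5, r5, r4: r5=2-5=-3
after AND r1, r1, #3: r1=2&3=2
after ADD r1, r1, #2: r1=2+2=4
after SUB r4, r4, #1: r4=5-1=4
CMP r4, #0  (cmp 4,0)
BGT again: taken
after SUB r5, r5, r4: r5=(-3)-4=-7
after AND r1, r1, #3: r1=4&3=0
after ADD r1, r1, #2: r1=0+2=2
after SUB r4, r4, #1: r4=4-1=3
CMP r4, #0  (cmp 3,0)
BGT again: taken
after SUB r5, r5, r4: r5=(-7)-3=-10
after AND r1, r1, #3: r1=2&3=2
after ADD r1, r1, #2: r1=2+2=4
After step 24: r1 = 4.

4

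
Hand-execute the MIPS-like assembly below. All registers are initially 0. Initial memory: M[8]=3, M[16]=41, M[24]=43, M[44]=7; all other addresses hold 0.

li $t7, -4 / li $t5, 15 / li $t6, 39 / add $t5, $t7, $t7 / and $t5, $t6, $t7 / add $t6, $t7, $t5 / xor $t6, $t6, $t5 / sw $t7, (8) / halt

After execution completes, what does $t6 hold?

li $t7, -4 → $t7=-4
li $t5, 15 → $t5=15
li $t6, 39 → $t6=39
add $t5, $t7, $t7 → $t5=(-4)+(-4)=-8
and $t5, $t6, $t7 → $t5=39&(-4)=36
add $t6, $t7, $t5 → $t6=(-4)+36=32
xor $t6, $t6, $t5 → $t6=32^36=4
sw $t7, (8) → M[8]=-4
halt.

4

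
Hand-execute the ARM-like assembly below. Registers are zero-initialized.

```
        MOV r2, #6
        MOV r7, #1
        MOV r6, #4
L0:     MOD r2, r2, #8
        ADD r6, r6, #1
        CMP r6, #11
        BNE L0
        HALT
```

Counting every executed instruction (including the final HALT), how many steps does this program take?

32

after MOV r2, #6: r2=6
after MOV r7, #1: r7=1
after MOV r6, #4: r6=4
after MOD r2, r2, #8: r2=6%8=6
after ADD r6, r6, #1: r6=4+1=5
CMP r6, #11  (cmp 5,11)
BNE L0: taken
after MOD r2, r2, #8: r2=6%8=6
after ADD r6, r6, #1: r6=5+1=6
CMP r6, #11  (cmp 6,11)
BNE L0: taken
after MOD r2, r2, #8: r2=6%8=6
after ADD r6, r6, #1: r6=6+1=7
CMP r6, #11  (cmp 7,11)
BNE L0: taken
after MOD r2, r2, #8: r2=6%8=6
after ADD r6, r6, #1: r6=7+1=8
CMP r6, #11  (cmp 8,11)
BNE L0: taken
after MOD r2, r2, #8: r2=6%8=6
after ADD r6, r6, #1: r6=8+1=9
CMP r6, #11  (cmp 9,11)
BNE L0: taken
after MOD r2, r2, #8: r2=6%8=6
after ADD r6, r6, #1: r6=9+1=10
CMP r6, #11  (cmp 10,11)
BNE L0: taken
after MOD r2, r2, #8: r2=6%8=6
after ADD r6, r6, #1: r6=10+1=11
CMP r6, #11  (cmp 11,11)
BNE L0: not taken
halt.
Total executed instructions: 32.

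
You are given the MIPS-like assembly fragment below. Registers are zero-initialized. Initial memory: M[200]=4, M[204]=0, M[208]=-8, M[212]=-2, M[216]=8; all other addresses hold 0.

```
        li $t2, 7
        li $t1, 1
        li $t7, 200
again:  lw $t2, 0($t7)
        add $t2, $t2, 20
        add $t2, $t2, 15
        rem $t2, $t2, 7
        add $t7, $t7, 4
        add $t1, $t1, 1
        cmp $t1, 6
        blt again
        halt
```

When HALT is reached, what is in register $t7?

li $t2, 7 → $t2=7
li $t1, 1 → $t1=1
li $t7, 200 → $t7=200
lw $t2, 0($t7) → $t2=M[200]=4
add $t2, $t2, 20 → $t2=4+20=24
add $t2, $t2, 15 → $t2=24+15=39
rem $t2, $t2, 7 → $t2=39%7=4
add $t7, $t7, 4 → $t7=200+4=204
add $t1, $t1, 1 → $t1=1+1=2
cmp $t1, 6  (cmp 2,6)
blt again: taken
lw $t2, 0($t7) → $t2=M[204]=0
add $t2, $t2, 20 → $t2=0+20=20
add $t2, $t2, 15 → $t2=20+15=35
rem $t2, $t2, 7 → $t2=35%7=0
add $t7, $t7, 4 → $t7=204+4=208
add $t1, $t1, 1 → $t1=2+1=3
cmp $t1, 6  (cmp 3,6)
blt again: taken
lw $t2, 0($t7) → $t2=M[208]=-8
add $t2, $t2, 20 → $t2=(-8)+20=12
add $t2, $t2, 15 → $t2=12+15=27
rem $t2, $t2, 7 → $t2=27%7=6
add $t7, $t7, 4 → $t7=208+4=212
add $t1, $t1, 1 → $t1=3+1=4
cmp $t1, 6  (cmp 4,6)
blt again: taken
lw $t2, 0($t7) → $t2=M[212]=-2
add $t2, $t2, 20 → $t2=(-2)+20=18
add $t2, $t2, 15 → $t2=18+15=33
rem $t2, $t2, 7 → $t2=33%7=5
add $t7, $t7, 4 → $t7=212+4=216
add $t1, $t1, 1 → $t1=4+1=5
cmp $t1, 6  (cmp 5,6)
blt again: taken
lw $t2, 0($t7) → $t2=M[216]=8
add $t2, $t2, 20 → $t2=8+20=28
add $t2, $t2, 15 → $t2=28+15=43
rem $t2, $t2, 7 → $t2=43%7=1
add $t7, $t7, 4 → $t7=216+4=220
add $t1, $t1, 1 → $t1=5+1=6
cmp $t1, 6  (cmp 6,6)
blt again: not taken
halt.

220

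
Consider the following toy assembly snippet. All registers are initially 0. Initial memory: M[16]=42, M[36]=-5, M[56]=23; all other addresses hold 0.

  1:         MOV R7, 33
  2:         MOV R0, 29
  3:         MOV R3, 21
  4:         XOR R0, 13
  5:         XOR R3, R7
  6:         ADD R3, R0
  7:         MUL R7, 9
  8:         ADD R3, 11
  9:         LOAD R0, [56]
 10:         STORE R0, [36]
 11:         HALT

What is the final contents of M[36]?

23

after MOV R7, 33: R7=33
after MOV R0, 29: R0=29
after MOV R3, 21: R3=21
after XOR R0, 13: R0=29^13=16
after XOR R3, R7: R3=21^33=52
after ADD R3, R0: R3=52+16=68
after MUL R7, 9: R7=33*9=297
after ADD R3, 11: R3=68+11=79
after LOAD R0, [56]: R0=M[56]=23
STORE R0, [36] → M[36]=23
halt.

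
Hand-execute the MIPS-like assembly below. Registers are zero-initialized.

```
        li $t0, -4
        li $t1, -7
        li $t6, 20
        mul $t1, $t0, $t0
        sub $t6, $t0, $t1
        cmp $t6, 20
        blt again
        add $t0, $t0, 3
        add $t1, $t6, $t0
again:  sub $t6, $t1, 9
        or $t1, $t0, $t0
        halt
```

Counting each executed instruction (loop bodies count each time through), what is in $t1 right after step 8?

16

after li $t0, -4: $t0=-4
after li $t1, -7: $t1=-7
after li $t6, 20: $t6=20
after mul $t1, $t0, $t0: $t1=(-4)*(-4)=16
after sub $t6, $t0, $t1: $t6=(-4)-16=-20
cmp $t6, 20  (cmp -20,20)
blt again: taken
after sub $t6, $t1, 9: $t6=16-9=7
After step 8: $t1 = 16.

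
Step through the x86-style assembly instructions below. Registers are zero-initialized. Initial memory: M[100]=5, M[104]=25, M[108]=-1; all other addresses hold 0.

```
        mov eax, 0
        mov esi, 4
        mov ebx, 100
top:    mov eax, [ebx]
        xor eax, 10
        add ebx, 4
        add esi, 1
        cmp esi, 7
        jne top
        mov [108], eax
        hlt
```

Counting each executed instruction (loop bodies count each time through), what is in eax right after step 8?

eax=0
esi=4
ebx=100
eax=M[100]=5
eax=5^10=15
ebx=100+4=104
esi=4+1=5
cmp esi, 7  (cmp 5,7)
After step 8: eax = 15.

15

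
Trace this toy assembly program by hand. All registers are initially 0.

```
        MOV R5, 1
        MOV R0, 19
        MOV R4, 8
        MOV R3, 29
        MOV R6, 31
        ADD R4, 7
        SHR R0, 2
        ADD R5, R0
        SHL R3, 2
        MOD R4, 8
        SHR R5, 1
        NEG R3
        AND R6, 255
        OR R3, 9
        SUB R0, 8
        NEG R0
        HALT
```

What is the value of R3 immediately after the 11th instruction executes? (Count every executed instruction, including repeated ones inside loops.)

MOV R5, 1 → R5=1
MOV R0, 19 → R0=19
MOV R4, 8 → R4=8
MOV R3, 29 → R3=29
MOV R6, 31 → R6=31
ADD R4, 7 → R4=8+7=15
SHR R0, 2 → R0=19>>2=4
ADD R5, R0 → R5=1+4=5
SHL R3, 2 → R3=29<<2=116
MOD R4, 8 → R4=15%8=7
SHR R5, 1 → R5=5>>1=2
After step 11: R3 = 116.

116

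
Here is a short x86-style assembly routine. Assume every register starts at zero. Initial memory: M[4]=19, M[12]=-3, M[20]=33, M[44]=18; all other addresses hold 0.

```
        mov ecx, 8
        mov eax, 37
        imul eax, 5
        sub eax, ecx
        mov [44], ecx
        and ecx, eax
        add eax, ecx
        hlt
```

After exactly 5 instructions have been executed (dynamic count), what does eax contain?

ecx=8
eax=37
eax=37*5=185
eax=185-8=177
mov [44], ecx → M[44]=8
After step 5: eax = 177.

177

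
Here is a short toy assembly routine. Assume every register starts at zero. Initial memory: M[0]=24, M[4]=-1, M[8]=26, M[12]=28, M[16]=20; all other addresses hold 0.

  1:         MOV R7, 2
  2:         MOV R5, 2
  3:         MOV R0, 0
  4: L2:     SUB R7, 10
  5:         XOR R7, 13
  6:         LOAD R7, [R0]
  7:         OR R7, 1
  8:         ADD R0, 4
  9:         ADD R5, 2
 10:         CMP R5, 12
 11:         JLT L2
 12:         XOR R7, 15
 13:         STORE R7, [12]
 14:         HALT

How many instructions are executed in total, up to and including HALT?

MOV R7, 2 → R7=2
MOV R5, 2 → R5=2
MOV R0, 0 → R0=0
SUB R7, 10 → R7=2-10=-8
XOR R7, 13 → R7=(-8)^13=-11
LOAD R7, [R0] → R7=M[0]=24
OR R7, 1 → R7=24|1=25
ADD R0, 4 → R0=0+4=4
ADD R5, 2 → R5=2+2=4
CMP R5, 12  (cmp 4,12)
JLT L2: taken
SUB R7, 10 → R7=25-10=15
XOR R7, 13 → R7=15^13=2
LOAD R7, [R0] → R7=M[4]=-1
OR R7, 1 → R7=(-1)|1=-1
ADD R0, 4 → R0=4+4=8
ADD R5, 2 → R5=4+2=6
CMP R5, 12  (cmp 6,12)
JLT L2: taken
SUB R7, 10 → R7=(-1)-10=-11
XOR R7, 13 → R7=(-11)^13=-8
LOAD R7, [R0] → R7=M[8]=26
OR R7, 1 → R7=26|1=27
ADD R0, 4 → R0=8+4=12
ADD R5, 2 → R5=6+2=8
CMP R5, 12  (cmp 8,12)
JLT L2: taken
SUB R7, 10 → R7=27-10=17
XOR R7, 13 → R7=17^13=28
LOAD R7, [R0] → R7=M[12]=28
OR R7, 1 → R7=28|1=29
ADD R0, 4 → R0=12+4=16
ADD R5, 2 → R5=8+2=10
CMP R5, 12  (cmp 10,12)
JLT L2: taken
SUB R7, 10 → R7=29-10=19
XOR R7, 13 → R7=19^13=30
LOAD R7, [R0] → R7=M[16]=20
OR R7, 1 → R7=20|1=21
ADD R0, 4 → R0=16+4=20
ADD R5, 2 → R5=10+2=12
CMP R5, 12  (cmp 12,12)
JLT L2: not taken
XOR R7, 15 → R7=21^15=26
STORE R7, [12] → M[12]=26
halt.
Total executed instructions: 46.

46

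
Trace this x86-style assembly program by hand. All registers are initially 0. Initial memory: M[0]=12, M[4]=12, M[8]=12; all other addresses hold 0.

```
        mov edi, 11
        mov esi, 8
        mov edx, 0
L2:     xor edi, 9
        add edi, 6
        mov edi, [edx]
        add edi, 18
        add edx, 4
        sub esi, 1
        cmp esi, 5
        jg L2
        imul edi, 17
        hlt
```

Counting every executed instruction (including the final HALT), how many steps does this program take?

29

edi=11
esi=8
edx=0
edi=11^9=2
edi=2+6=8
edi=M[0]=12
edi=12+18=30
edx=0+4=4
esi=8-1=7
cmp esi, 5  (cmp 7,5)
jg L2: taken
edi=30^9=23
edi=23+6=29
edi=M[4]=12
edi=12+18=30
edx=4+4=8
esi=7-1=6
cmp esi, 5  (cmp 6,5)
jg L2: taken
edi=30^9=23
edi=23+6=29
edi=M[8]=12
edi=12+18=30
edx=8+4=12
esi=6-1=5
cmp esi, 5  (cmp 5,5)
jg L2: not taken
edi=30*17=510
halt.
Total executed instructions: 29.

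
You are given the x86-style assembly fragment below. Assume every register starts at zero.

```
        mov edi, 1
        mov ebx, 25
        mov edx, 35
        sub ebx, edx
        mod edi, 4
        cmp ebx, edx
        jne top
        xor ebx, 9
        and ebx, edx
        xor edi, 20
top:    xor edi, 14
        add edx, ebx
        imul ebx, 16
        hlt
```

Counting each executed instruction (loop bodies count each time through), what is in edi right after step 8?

after mov edi, 1: edi=1
after mov ebx, 25: ebx=25
after mov edx, 35: edx=35
after sub ebx, edx: ebx=25-35=-10
after mod edi, 4: edi=1%4=1
cmp ebx, edx  (cmp -10,35)
jne top: taken
after xor edi, 14: edi=1^14=15
After step 8: edi = 15.

15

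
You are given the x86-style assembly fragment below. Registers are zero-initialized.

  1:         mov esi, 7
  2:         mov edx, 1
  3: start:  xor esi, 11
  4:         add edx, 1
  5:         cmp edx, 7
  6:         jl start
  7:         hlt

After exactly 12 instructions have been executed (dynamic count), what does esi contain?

12

after mov esi, 7: esi=7
after mov edx, 1: edx=1
after xor esi, 11: esi=7^11=12
after add edx, 1: edx=1+1=2
cmp edx, 7  (cmp 2,7)
jl start: taken
after xor esi, 11: esi=12^11=7
after add edx, 1: edx=2+1=3
cmp edx, 7  (cmp 3,7)
jl start: taken
after xor esi, 11: esi=7^11=12
after add edx, 1: edx=3+1=4
After step 12: esi = 12.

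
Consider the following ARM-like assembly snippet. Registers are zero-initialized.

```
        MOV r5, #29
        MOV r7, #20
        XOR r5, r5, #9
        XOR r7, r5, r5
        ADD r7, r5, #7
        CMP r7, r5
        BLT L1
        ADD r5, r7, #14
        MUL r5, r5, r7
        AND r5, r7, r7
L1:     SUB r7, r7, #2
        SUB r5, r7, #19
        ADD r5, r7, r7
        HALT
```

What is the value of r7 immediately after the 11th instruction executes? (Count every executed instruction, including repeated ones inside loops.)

MOV r5, #29 → r5=29
MOV r7, #20 → r7=20
XOR r5, r5, #9 → r5=29^9=20
XOR r7, r5, r5 → r7=20^20=0
ADD r7, r5, #7 → r7=20+7=27
CMP r7, r5  (cmp 27,20)
BLT L1: not taken
ADD r5, r7, #14 → r5=27+14=41
MUL r5, r5, r7 → r5=41*27=1107
AND r5, r7, r7 → r5=27&27=27
SUB r7, r7, #2 → r7=27-2=25
After step 11: r7 = 25.

25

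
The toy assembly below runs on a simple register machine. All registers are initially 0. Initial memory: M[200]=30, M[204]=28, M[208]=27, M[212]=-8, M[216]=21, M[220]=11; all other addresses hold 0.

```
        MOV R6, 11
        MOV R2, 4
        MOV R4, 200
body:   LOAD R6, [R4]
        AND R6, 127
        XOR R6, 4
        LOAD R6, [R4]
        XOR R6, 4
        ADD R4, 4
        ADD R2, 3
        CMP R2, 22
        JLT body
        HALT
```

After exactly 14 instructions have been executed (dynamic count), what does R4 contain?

204

after MOV R6, 11: R6=11
after MOV R2, 4: R2=4
after MOV R4, 200: R4=200
after LOAD R6, [R4]: R6=M[200]=30
after AND R6, 127: R6=30&127=30
after XOR R6, 4: R6=30^4=26
after LOAD R6, [R4]: R6=M[200]=30
after XOR R6, 4: R6=30^4=26
after ADD R4, 4: R4=200+4=204
after ADD R2, 3: R2=4+3=7
CMP R2, 22  (cmp 7,22)
JLT body: taken
after LOAD R6, [R4]: R6=M[204]=28
after AND R6, 127: R6=28&127=28
After step 14: R4 = 204.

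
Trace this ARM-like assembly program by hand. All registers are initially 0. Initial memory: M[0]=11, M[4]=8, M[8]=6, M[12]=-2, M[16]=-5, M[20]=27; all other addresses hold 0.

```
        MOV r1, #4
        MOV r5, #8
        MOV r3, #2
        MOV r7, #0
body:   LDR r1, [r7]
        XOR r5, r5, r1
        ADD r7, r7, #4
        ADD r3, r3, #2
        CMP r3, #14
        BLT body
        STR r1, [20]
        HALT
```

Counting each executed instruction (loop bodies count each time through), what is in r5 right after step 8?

3

r1=4
r5=8
r3=2
r7=0
r1=M[0]=11
r5=8^11=3
r7=0+4=4
r3=2+2=4
After step 8: r5 = 3.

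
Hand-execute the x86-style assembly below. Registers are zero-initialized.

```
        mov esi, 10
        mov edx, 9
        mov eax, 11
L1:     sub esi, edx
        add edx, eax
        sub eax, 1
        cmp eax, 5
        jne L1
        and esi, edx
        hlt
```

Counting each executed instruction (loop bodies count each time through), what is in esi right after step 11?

-19

after mov esi, 10: esi=10
after mov edx, 9: edx=9
after mov eax, 11: eax=11
after sub esi, edx: esi=10-9=1
after add edx, eax: edx=9+11=20
after sub eax, 1: eax=11-1=10
cmp eax, 5  (cmp 10,5)
jne L1: taken
after sub esi, edx: esi=1-20=-19
after add edx, eax: edx=20+10=30
after sub eax, 1: eax=10-1=9
After step 11: esi = -19.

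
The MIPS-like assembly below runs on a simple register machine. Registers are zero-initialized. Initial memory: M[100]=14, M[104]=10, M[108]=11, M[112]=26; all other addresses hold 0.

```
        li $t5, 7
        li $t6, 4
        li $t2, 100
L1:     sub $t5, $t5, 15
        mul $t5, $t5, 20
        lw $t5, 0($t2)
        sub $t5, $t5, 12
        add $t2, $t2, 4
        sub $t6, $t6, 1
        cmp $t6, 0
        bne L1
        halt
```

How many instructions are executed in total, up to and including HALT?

36

after li $t5, 7: $t5=7
after li $t6, 4: $t6=4
after li $t2, 100: $t2=100
after sub $t5, $t5, 15: $t5=7-15=-8
after mul $t5, $t5, 20: $t5=(-8)*20=-160
after lw $t5, 0($t2): $t5=M[100]=14
after sub $t5, $t5, 12: $t5=14-12=2
after add $t2, $t2, 4: $t2=100+4=104
after sub $t6, $t6, 1: $t6=4-1=3
cmp $t6, 0  (cmp 3,0)
bne L1: taken
after sub $t5, $t5, 15: $t5=2-15=-13
after mul $t5, $t5, 20: $t5=(-13)*20=-260
after lw $t5, 0($t2): $t5=M[104]=10
after sub $t5, $t5, 12: $t5=10-12=-2
after add $t2, $t2, 4: $t2=104+4=108
after sub $t6, $t6, 1: $t6=3-1=2
cmp $t6, 0  (cmp 2,0)
bne L1: taken
after sub $t5, $t5, 15: $t5=(-2)-15=-17
after mul $t5, $t5, 20: $t5=(-17)*20=-340
after lw $t5, 0($t2): $t5=M[108]=11
after sub $t5, $t5, 12: $t5=11-12=-1
after add $t2, $t2, 4: $t2=108+4=112
after sub $t6, $t6, 1: $t6=2-1=1
cmp $t6, 0  (cmp 1,0)
bne L1: taken
after sub $t5, $t5, 15: $t5=(-1)-15=-16
after mul $t5, $t5, 20: $t5=(-16)*20=-320
after lw $t5, 0($t2): $t5=M[112]=26
after sub $t5, $t5, 12: $t5=26-12=14
after add $t2, $t2, 4: $t2=112+4=116
after sub $t6, $t6, 1: $t6=1-1=0
cmp $t6, 0  (cmp 0,0)
bne L1: not taken
halt.
Total executed instructions: 36.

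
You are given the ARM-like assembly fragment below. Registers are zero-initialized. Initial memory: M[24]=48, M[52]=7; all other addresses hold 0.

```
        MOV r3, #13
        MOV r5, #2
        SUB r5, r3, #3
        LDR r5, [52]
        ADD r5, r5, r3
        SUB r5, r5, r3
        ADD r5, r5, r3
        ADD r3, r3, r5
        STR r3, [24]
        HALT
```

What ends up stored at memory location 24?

33

r3=13
r5=2
r5=13-3=10
r5=M[52]=7
r5=7+13=20
r5=20-13=7
r5=7+13=20
r3=13+20=33
STR r3, [24] → M[24]=33
halt.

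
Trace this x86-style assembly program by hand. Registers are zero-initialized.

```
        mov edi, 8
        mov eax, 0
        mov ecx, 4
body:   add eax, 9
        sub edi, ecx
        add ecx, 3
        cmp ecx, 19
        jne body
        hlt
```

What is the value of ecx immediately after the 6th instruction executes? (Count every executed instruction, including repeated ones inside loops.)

7

edi=8
eax=0
ecx=4
eax=0+9=9
edi=8-4=4
ecx=4+3=7
After step 6: ecx = 7.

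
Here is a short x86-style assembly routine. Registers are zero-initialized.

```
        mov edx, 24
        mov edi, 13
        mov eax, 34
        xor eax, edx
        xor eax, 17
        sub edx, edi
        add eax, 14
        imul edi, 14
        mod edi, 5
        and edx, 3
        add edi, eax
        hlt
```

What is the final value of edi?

59

mov edx, 24 → edx=24
mov edi, 13 → edi=13
mov eax, 34 → eax=34
xor eax, edx → eax=34^24=58
xor eax, 17 → eax=58^17=43
sub edx, edi → edx=24-13=11
add eax, 14 → eax=43+14=57
imul edi, 14 → edi=13*14=182
mod edi, 5 → edi=182%5=2
and edx, 3 → edx=11&3=3
add edi, eax → edi=2+57=59
halt.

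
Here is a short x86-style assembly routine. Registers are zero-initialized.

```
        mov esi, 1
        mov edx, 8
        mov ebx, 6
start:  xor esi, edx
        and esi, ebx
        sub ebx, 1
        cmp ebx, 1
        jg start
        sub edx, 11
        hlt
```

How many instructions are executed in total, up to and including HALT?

esi=1
edx=8
ebx=6
esi=1^8=9
esi=9&6=0
ebx=6-1=5
cmp ebx, 1  (cmp 5,1)
jg start: taken
esi=0^8=8
esi=8&5=0
ebx=5-1=4
cmp ebx, 1  (cmp 4,1)
jg start: taken
esi=0^8=8
esi=8&4=0
ebx=4-1=3
cmp ebx, 1  (cmp 3,1)
jg start: taken
esi=0^8=8
esi=8&3=0
ebx=3-1=2
cmp ebx, 1  (cmp 2,1)
jg start: taken
esi=0^8=8
esi=8&2=0
ebx=2-1=1
cmp ebx, 1  (cmp 1,1)
jg start: not taken
edx=8-11=-3
halt.
Total executed instructions: 30.

30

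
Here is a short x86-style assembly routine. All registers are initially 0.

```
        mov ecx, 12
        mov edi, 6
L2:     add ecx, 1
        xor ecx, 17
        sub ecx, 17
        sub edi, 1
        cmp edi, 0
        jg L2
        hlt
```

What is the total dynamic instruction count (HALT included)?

ecx=12
edi=6
ecx=12+1=13
ecx=13^17=28
ecx=28-17=11
edi=6-1=5
cmp edi, 0  (cmp 5,0)
jg L2: taken
ecx=11+1=12
ecx=12^17=29
ecx=29-17=12
edi=5-1=4
cmp edi, 0  (cmp 4,0)
jg L2: taken
ecx=12+1=13
ecx=13^17=28
ecx=28-17=11
edi=4-1=3
cmp edi, 0  (cmp 3,0)
jg L2: taken
ecx=11+1=12
ecx=12^17=29
ecx=29-17=12
edi=3-1=2
cmp edi, 0  (cmp 2,0)
jg L2: taken
ecx=12+1=13
ecx=13^17=28
ecx=28-17=11
edi=2-1=1
cmp edi, 0  (cmp 1,0)
jg L2: taken
ecx=11+1=12
ecx=12^17=29
ecx=29-17=12
edi=1-1=0
cmp edi, 0  (cmp 0,0)
jg L2: not taken
halt.
Total executed instructions: 39.

39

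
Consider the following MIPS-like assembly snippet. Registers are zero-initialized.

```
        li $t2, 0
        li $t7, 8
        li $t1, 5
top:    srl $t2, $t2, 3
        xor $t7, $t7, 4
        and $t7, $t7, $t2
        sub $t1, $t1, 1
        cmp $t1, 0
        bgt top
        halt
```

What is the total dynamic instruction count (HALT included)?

34

li $t2, 0 → $t2=0
li $t7, 8 → $t7=8
li $t1, 5 → $t1=5
srl $t2, $t2, 3 → $t2=0>>3=0
xor $t7, $t7, 4 → $t7=8^4=12
and $t7, $t7, $t2 → $t7=12&0=0
sub $t1, $t1, 1 → $t1=5-1=4
cmp $t1, 0  (cmp 4,0)
bgt top: taken
srl $t2, $t2, 3 → $t2=0>>3=0
xor $t7, $t7, 4 → $t7=0^4=4
and $t7, $t7, $t2 → $t7=4&0=0
sub $t1, $t1, 1 → $t1=4-1=3
cmp $t1, 0  (cmp 3,0)
bgt top: taken
srl $t2, $t2, 3 → $t2=0>>3=0
xor $t7, $t7, 4 → $t7=0^4=4
and $t7, $t7, $t2 → $t7=4&0=0
sub $t1, $t1, 1 → $t1=3-1=2
cmp $t1, 0  (cmp 2,0)
bgt top: taken
srl $t2, $t2, 3 → $t2=0>>3=0
xor $t7, $t7, 4 → $t7=0^4=4
and $t7, $t7, $t2 → $t7=4&0=0
sub $t1, $t1, 1 → $t1=2-1=1
cmp $t1, 0  (cmp 1,0)
bgt top: taken
srl $t2, $t2, 3 → $t2=0>>3=0
xor $t7, $t7, 4 → $t7=0^4=4
and $t7, $t7, $t2 → $t7=4&0=0
sub $t1, $t1, 1 → $t1=1-1=0
cmp $t1, 0  (cmp 0,0)
bgt top: not taken
halt.
Total executed instructions: 34.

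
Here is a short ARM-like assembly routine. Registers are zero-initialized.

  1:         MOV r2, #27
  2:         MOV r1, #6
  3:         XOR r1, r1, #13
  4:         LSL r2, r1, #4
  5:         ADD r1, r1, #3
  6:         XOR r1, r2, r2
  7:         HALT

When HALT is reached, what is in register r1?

r2=27
r1=6
r1=6^13=11
r2=11<<4=176
r1=11+3=14
r1=176^176=0
halt.

0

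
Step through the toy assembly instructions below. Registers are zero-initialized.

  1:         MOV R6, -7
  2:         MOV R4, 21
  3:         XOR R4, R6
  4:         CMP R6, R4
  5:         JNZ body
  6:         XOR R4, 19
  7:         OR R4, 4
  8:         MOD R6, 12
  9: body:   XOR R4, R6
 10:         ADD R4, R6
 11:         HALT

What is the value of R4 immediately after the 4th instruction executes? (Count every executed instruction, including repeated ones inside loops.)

MOV R6, -7 → R6=-7
MOV R4, 21 → R4=21
XOR R4, R6 → R4=21^(-7)=-20
CMP R6, R4  (cmp -7,-20)
After step 4: R4 = -20.

-20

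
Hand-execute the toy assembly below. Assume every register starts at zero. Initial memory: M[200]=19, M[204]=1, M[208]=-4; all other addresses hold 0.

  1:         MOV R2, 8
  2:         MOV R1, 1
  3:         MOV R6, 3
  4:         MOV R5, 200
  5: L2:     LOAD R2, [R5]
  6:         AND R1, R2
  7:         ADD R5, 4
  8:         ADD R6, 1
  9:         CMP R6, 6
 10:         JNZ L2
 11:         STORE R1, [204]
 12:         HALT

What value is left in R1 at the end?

0

MOV R2, 8 → R2=8
MOV R1, 1 → R1=1
MOV R6, 3 → R6=3
MOV R5, 200 → R5=200
LOAD R2, [R5] → R2=M[200]=19
AND R1, R2 → R1=1&19=1
ADD R5, 4 → R5=200+4=204
ADD R6, 1 → R6=3+1=4
CMP R6, 6  (cmp 4,6)
JNZ L2: taken
LOAD R2, [R5] → R2=M[204]=1
AND R1, R2 → R1=1&1=1
ADD R5, 4 → R5=204+4=208
ADD R6, 1 → R6=4+1=5
CMP R6, 6  (cmp 5,6)
JNZ L2: taken
LOAD R2, [R5] → R2=M[208]=-4
AND R1, R2 → R1=1&(-4)=0
ADD R5, 4 → R5=208+4=212
ADD R6, 1 → R6=5+1=6
CMP R6, 6  (cmp 6,6)
JNZ L2: not taken
STORE R1, [204] → M[204]=0
halt.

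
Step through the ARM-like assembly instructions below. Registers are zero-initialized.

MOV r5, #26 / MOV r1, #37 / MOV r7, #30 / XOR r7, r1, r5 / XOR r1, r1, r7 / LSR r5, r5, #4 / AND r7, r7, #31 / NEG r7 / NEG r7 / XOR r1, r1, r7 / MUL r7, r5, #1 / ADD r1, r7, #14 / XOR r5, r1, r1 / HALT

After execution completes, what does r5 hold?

MOV r5, #26 → r5=26
MOV r1, #37 → r1=37
MOV r7, #30 → r7=30
XOR r7, r1, r5 → r7=37^26=63
XOR r1, r1, r7 → r1=37^63=26
LSR r5, r5, #4 → r5=26>>4=1
AND r7, r7, #31 → r7=63&31=31
NEG r7 → r7=-(31)=-31
NEG r7 → r7=-(-31)=31
XOR r1, r1, r7 → r1=26^31=5
MUL r7, r5, #1 → r7=1*1=1
ADD r1, r7, #14 → r1=1+14=15
XOR r5, r1, r1 → r5=15^15=0
halt.

0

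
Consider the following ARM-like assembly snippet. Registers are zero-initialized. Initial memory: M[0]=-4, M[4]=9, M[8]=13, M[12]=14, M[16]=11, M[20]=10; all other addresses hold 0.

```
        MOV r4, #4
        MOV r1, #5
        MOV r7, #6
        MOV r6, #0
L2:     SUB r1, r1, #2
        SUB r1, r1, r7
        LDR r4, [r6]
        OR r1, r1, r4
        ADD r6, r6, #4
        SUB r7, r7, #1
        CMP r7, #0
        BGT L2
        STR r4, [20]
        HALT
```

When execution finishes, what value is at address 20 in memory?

after MOV r4, #4: r4=4
after MOV r1, #5: r1=5
after MOV r7, #6: r7=6
after MOV r6, #0: r6=0
after SUB r1, r1, #2: r1=5-2=3
after SUB r1, r1, r7: r1=3-6=-3
after LDR r4, [r6]: r4=M[0]=-4
after OR r1, r1, r4: r1=(-3)|(-4)=-3
after ADD r6, r6, #4: r6=0+4=4
after SUB r7, r7, #1: r7=6-1=5
CMP r7, #0  (cmp 5,0)
BGT L2: taken
after SUB r1, r1, #2: r1=(-3)-2=-5
after SUB r1, r1, r7: r1=(-5)-5=-10
after LDR r4, [r6]: r4=M[4]=9
after OR r1, r1, r4: r1=(-10)|9=-1
after ADD r6, r6, #4: r6=4+4=8
after SUB r7, r7, #1: r7=5-1=4
CMP r7, #0  (cmp 4,0)
BGT L2: taken
after SUB r1, r1, #2: r1=(-1)-2=-3
after SUB r1, r1, r7: r1=(-3)-4=-7
after LDR r4, [r6]: r4=M[8]=13
after OR r1, r1, r4: r1=(-7)|13=-3
after ADD r6, r6, #4: r6=8+4=12
after SUB r7, r7, #1: r7=4-1=3
CMP r7, #0  (cmp 3,0)
BGT L2: taken
after SUB r1, r1, #2: r1=(-3)-2=-5
after SUB r1, r1, r7: r1=(-5)-3=-8
after LDR r4, [r6]: r4=M[12]=14
after OR r1, r1, r4: r1=(-8)|14=-2
after ADD r6, r6, #4: r6=12+4=16
after SUB r7, r7, #1: r7=3-1=2
CMP r7, #0  (cmp 2,0)
BGT L2: taken
after SUB r1, r1, #2: r1=(-2)-2=-4
after SUB r1, r1, r7: r1=(-4)-2=-6
after LDR r4, [r6]: r4=M[16]=11
after OR r1, r1, r4: r1=(-6)|11=-5
after ADD r6, r6, #4: r6=16+4=20
after SUB r7, r7, #1: r7=2-1=1
CMP r7, #0  (cmp 1,0)
BGT L2: taken
after SUB r1, r1, #2: r1=(-5)-2=-7
after SUB r1, r1, r7: r1=(-7)-1=-8
after LDR r4, [r6]: r4=M[20]=10
after OR r1, r1, r4: r1=(-8)|10=-6
after ADD r6, r6, #4: r6=20+4=24
after SUB r7, r7, #1: r7=1-1=0
CMP r7, #0  (cmp 0,0)
BGT L2: not taken
STR r4, [20] → M[20]=10
halt.

10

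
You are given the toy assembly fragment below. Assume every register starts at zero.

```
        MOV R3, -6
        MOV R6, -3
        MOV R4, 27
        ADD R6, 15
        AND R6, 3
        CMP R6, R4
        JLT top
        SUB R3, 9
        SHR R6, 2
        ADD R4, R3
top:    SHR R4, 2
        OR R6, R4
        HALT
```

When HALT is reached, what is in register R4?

MOV R3, -6 → R3=-6
MOV R6, -3 → R6=-3
MOV R4, 27 → R4=27
ADD R6, 15 → R6=(-3)+15=12
AND R6, 3 → R6=12&3=0
CMP R6, R4  (cmp 0,27)
JLT top: taken
SHR R4, 2 → R4=27>>2=6
OR R6, R4 → R6=0|6=6
halt.

6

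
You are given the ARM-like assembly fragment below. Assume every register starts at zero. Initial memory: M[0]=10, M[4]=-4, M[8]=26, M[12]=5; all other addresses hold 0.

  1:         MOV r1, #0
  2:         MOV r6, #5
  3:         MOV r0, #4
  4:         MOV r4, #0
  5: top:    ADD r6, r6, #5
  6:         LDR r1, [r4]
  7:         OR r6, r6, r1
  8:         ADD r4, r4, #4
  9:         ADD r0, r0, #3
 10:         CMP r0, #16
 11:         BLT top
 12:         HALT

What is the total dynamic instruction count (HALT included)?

33

r1=0
r6=5
r0=4
r4=0
r6=5+5=10
r1=M[0]=10
r6=10|10=10
r4=0+4=4
r0=4+3=7
CMP r0, #16  (cmp 7,16)
BLT top: taken
r6=10+5=15
r1=M[4]=-4
r6=15|(-4)=-1
r4=4+4=8
r0=7+3=10
CMP r0, #16  (cmp 10,16)
BLT top: taken
r6=(-1)+5=4
r1=M[8]=26
r6=4|26=30
r4=8+4=12
r0=10+3=13
CMP r0, #16  (cmp 13,16)
BLT top: taken
r6=30+5=35
r1=M[12]=5
r6=35|5=39
r4=12+4=16
r0=13+3=16
CMP r0, #16  (cmp 16,16)
BLT top: not taken
halt.
Total executed instructions: 33.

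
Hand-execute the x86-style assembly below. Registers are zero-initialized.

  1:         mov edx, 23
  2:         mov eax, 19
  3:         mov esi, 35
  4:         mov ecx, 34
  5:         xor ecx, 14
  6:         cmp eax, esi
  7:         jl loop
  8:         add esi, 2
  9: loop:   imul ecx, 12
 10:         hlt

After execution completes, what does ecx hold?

after mov edx, 23: edx=23
after mov eax, 19: eax=19
after mov esi, 35: esi=35
after mov ecx, 34: ecx=34
after xor ecx, 14: ecx=34^14=44
cmp eax, esi  (cmp 19,35)
jl loop: taken
after imul ecx, 12: ecx=44*12=528
halt.

528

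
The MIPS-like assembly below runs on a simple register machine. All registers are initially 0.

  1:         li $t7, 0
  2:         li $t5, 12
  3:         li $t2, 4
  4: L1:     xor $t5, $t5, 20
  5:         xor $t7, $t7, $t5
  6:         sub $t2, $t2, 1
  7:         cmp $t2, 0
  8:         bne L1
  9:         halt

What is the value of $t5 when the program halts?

12

li $t7, 0 → $t7=0
li $t5, 12 → $t5=12
li $t2, 4 → $t2=4
xor $t5, $t5, 20 → $t5=12^20=24
xor $t7, $t7, $t5 → $t7=0^24=24
sub $t2, $t2, 1 → $t2=4-1=3
cmp $t2, 0  (cmp 3,0)
bne L1: taken
xor $t5, $t5, 20 → $t5=24^20=12
xor $t7, $t7, $t5 → $t7=24^12=20
sub $t2, $t2, 1 → $t2=3-1=2
cmp $t2, 0  (cmp 2,0)
bne L1: taken
xor $t5, $t5, 20 → $t5=12^20=24
xor $t7, $t7, $t5 → $t7=20^24=12
sub $t2, $t2, 1 → $t2=2-1=1
cmp $t2, 0  (cmp 1,0)
bne L1: taken
xor $t5, $t5, 20 → $t5=24^20=12
xor $t7, $t7, $t5 → $t7=12^12=0
sub $t2, $t2, 1 → $t2=1-1=0
cmp $t2, 0  (cmp 0,0)
bne L1: not taken
halt.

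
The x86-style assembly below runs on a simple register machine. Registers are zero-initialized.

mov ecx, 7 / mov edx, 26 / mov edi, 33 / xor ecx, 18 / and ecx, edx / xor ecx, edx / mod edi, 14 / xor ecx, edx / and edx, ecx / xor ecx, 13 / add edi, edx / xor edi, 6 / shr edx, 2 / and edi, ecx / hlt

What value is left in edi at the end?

17

mov ecx, 7 → ecx=7
mov edx, 26 → edx=26
mov edi, 33 → edi=33
xor ecx, 18 → ecx=7^18=21
and ecx, edx → ecx=21&26=16
xor ecx, edx → ecx=16^26=10
mod edi, 14 → edi=33%14=5
xor ecx, edx → ecx=10^26=16
and edx, ecx → edx=26&16=16
xor ecx, 13 → ecx=16^13=29
add edi, edx → edi=5+16=21
xor edi, 6 → edi=21^6=19
shr edx, 2 → edx=16>>2=4
and edi, ecx → edi=19&29=17
halt.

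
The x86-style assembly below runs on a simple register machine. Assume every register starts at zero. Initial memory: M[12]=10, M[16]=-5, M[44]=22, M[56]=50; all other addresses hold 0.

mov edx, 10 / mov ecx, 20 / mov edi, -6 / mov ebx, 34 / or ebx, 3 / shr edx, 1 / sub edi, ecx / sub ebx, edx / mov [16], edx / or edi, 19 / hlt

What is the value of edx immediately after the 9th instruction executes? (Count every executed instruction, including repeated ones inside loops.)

5

after mov edx, 10: edx=10
after mov ecx, 20: ecx=20
after mov edi, -6: edi=-6
after mov ebx, 34: ebx=34
after or ebx, 3: ebx=34|3=35
after shr edx, 1: edx=10>>1=5
after sub edi, ecx: edi=(-6)-20=-26
after sub ebx, edx: ebx=35-5=30
mov [16], edx → M[16]=5
After step 9: edx = 5.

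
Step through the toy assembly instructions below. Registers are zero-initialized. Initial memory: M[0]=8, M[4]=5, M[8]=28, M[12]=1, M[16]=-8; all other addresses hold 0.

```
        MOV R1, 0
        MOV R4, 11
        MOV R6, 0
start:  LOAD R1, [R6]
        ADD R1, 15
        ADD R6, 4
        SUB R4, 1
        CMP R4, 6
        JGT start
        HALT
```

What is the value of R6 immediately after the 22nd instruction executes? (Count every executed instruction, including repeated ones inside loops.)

after MOV R1, 0: R1=0
after MOV R4, 11: R4=11
after MOV R6, 0: R6=0
after LOAD R1, [R6]: R1=M[0]=8
after ADD R1, 15: R1=8+15=23
after ADD R6, 4: R6=0+4=4
after SUB R4, 1: R4=11-1=10
CMP R4, 6  (cmp 10,6)
JGT start: taken
after LOAD R1, [R6]: R1=M[4]=5
after ADD R1, 15: R1=5+15=20
after ADD R6, 4: R6=4+4=8
after SUB R4, 1: R4=10-1=9
CMP R4, 6  (cmp 9,6)
JGT start: taken
after LOAD R1, [R6]: R1=M[8]=28
after ADD R1, 15: R1=28+15=43
after ADD R6, 4: R6=8+4=12
after SUB R4, 1: R4=9-1=8
CMP R4, 6  (cmp 8,6)
JGT start: taken
after LOAD R1, [R6]: R1=M[12]=1
After step 22: R6 = 12.

12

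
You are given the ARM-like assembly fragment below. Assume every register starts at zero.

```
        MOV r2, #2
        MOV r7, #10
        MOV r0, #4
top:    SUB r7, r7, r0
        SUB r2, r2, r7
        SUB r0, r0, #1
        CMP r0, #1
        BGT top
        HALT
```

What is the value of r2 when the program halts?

r2=2
r7=10
r0=4
r7=10-4=6
r2=2-6=-4
r0=4-1=3
CMP r0, #1  (cmp 3,1)
BGT top: taken
r7=6-3=3
r2=(-4)-3=-7
r0=3-1=2
CMP r0, #1  (cmp 2,1)
BGT top: taken
r7=3-2=1
r2=(-7)-1=-8
r0=2-1=1
CMP r0, #1  (cmp 1,1)
BGT top: not taken
halt.

-8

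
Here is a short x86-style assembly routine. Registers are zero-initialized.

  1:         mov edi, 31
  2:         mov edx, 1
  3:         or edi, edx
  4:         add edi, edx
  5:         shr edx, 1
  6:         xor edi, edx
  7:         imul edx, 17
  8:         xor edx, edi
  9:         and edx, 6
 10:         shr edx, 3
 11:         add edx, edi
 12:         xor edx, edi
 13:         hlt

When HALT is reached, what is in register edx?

edi=31
edx=1
edi=31|1=31
edi=31+1=32
edx=1>>1=0
edi=32^0=32
edx=0*17=0
edx=0^32=32
edx=32&6=0
edx=0>>3=0
edx=0+32=32
edx=32^32=0
halt.

0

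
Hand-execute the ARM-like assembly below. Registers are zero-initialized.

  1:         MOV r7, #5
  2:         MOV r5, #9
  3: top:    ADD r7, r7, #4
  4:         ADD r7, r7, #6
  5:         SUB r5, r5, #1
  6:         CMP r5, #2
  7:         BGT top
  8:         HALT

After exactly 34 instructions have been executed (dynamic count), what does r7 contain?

75

r7=5
r5=9
r7=5+4=9
r7=9+6=15
r5=9-1=8
CMP r5, #2  (cmp 8,2)
BGT top: taken
r7=15+4=19
r7=19+6=25
r5=8-1=7
CMP r5, #2  (cmp 7,2)
BGT top: taken
r7=25+4=29
r7=29+6=35
r5=7-1=6
CMP r5, #2  (cmp 6,2)
BGT top: taken
r7=35+4=39
r7=39+6=45
r5=6-1=5
CMP r5, #2  (cmp 5,2)
BGT top: taken
r7=45+4=49
r7=49+6=55
r5=5-1=4
CMP r5, #2  (cmp 4,2)
BGT top: taken
r7=55+4=59
r7=59+6=65
r5=4-1=3
CMP r5, #2  (cmp 3,2)
BGT top: taken
r7=65+4=69
r7=69+6=75
After step 34: r7 = 75.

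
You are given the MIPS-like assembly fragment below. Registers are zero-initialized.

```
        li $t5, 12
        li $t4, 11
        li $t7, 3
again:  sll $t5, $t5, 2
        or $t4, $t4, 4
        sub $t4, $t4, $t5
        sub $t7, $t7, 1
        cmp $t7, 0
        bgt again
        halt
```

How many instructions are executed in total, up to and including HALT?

after li $t5, 12: $t5=12
after li $t4, 11: $t4=11
after li $t7, 3: $t7=3
after sll $t5, $t5, 2: $t5=12<<2=48
after or $t4, $t4, 4: $t4=11|4=15
after sub $t4, $t4, $t5: $t4=15-48=-33
after sub $t7, $t7, 1: $t7=3-1=2
cmp $t7, 0  (cmp 2,0)
bgt again: taken
after sll $t5, $t5, 2: $t5=48<<2=192
after or $t4, $t4, 4: $t4=(-33)|4=-33
after sub $t4, $t4, $t5: $t4=(-33)-192=-225
after sub $t7, $t7, 1: $t7=2-1=1
cmp $t7, 0  (cmp 1,0)
bgt again: taken
after sll $t5, $t5, 2: $t5=192<<2=768
after or $t4, $t4, 4: $t4=(-225)|4=-225
after sub $t4, $t4, $t5: $t4=(-225)-768=-993
after sub $t7, $t7, 1: $t7=1-1=0
cmp $t7, 0  (cmp 0,0)
bgt again: not taken
halt.
Total executed instructions: 22.

22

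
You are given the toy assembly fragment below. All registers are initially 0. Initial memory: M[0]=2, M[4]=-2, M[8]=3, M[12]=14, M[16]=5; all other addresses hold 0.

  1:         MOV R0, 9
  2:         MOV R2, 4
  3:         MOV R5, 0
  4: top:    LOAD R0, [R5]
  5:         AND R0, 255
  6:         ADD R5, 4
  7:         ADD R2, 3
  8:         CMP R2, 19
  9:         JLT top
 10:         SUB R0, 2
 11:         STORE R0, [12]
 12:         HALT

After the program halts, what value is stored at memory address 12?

3

R0=9
R2=4
R5=0
R0=M[0]=2
R0=2&255=2
R5=0+4=4
R2=4+3=7
CMP R2, 19  (cmp 7,19)
JLT top: taken
R0=M[4]=-2
R0=(-2)&255=254
R5=4+4=8
R2=7+3=10
CMP R2, 19  (cmp 10,19)
JLT top: taken
R0=M[8]=3
R0=3&255=3
R5=8+4=12
R2=10+3=13
CMP R2, 19  (cmp 13,19)
JLT top: taken
R0=M[12]=14
R0=14&255=14
R5=12+4=16
R2=13+3=16
CMP R2, 19  (cmp 16,19)
JLT top: taken
R0=M[16]=5
R0=5&255=5
R5=16+4=20
R2=16+3=19
CMP R2, 19  (cmp 19,19)
JLT top: not taken
R0=5-2=3
STORE R0, [12] → M[12]=3
halt.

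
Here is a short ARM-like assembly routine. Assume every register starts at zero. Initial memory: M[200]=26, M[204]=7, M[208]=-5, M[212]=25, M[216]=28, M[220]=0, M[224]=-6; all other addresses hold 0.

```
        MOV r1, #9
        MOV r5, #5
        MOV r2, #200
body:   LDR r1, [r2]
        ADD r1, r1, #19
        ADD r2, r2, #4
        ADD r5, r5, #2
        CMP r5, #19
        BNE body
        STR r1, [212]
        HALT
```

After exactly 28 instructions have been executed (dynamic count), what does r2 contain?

216

after MOV r1, #9: r1=9
after MOV r5, #5: r5=5
after MOV r2, #200: r2=200
after LDR r1, [r2]: r1=M[200]=26
after ADD r1, r1, #19: r1=26+19=45
after ADD r2, r2, #4: r2=200+4=204
after ADD r5, r5, #2: r5=5+2=7
CMP r5, #19  (cmp 7,19)
BNE body: taken
after LDR r1, [r2]: r1=M[204]=7
after ADD r1, r1, #19: r1=7+19=26
after ADD r2, r2, #4: r2=204+4=208
after ADD r5, r5, #2: r5=7+2=9
CMP r5, #19  (cmp 9,19)
BNE body: taken
after LDR r1, [r2]: r1=M[208]=-5
after ADD r1, r1, #19: r1=(-5)+19=14
after ADD r2, r2, #4: r2=208+4=212
after ADD r5, r5, #2: r5=9+2=11
CMP r5, #19  (cmp 11,19)
BNE body: taken
after LDR r1, [r2]: r1=M[212]=25
after ADD r1, r1, #19: r1=25+19=44
after ADD r2, r2, #4: r2=212+4=216
after ADD r5, r5, #2: r5=11+2=13
CMP r5, #19  (cmp 13,19)
BNE body: taken
after LDR r1, [r2]: r1=M[216]=28
After step 28: r2 = 216.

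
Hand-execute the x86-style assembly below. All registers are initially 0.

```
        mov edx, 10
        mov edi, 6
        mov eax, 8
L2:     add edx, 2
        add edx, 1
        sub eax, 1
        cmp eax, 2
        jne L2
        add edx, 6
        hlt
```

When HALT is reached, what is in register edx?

mov edx, 10 → edx=10
mov edi, 6 → edi=6
mov eax, 8 → eax=8
add edx, 2 → edx=10+2=12
add edx, 1 → edx=12+1=13
sub eax, 1 → eax=8-1=7
cmp eax, 2  (cmp 7,2)
jne L2: taken
add edx, 2 → edx=13+2=15
add edx, 1 → edx=15+1=16
sub eax, 1 → eax=7-1=6
cmp eax, 2  (cmp 6,2)
jne L2: taken
add edx, 2 → edx=16+2=18
add edx, 1 → edx=18+1=19
sub eax, 1 → eax=6-1=5
cmp eax, 2  (cmp 5,2)
jne L2: taken
add edx, 2 → edx=19+2=21
add edx, 1 → edx=21+1=22
sub eax, 1 → eax=5-1=4
cmp eax, 2  (cmp 4,2)
jne L2: taken
add edx, 2 → edx=22+2=24
add edx, 1 → edx=24+1=25
sub eax, 1 → eax=4-1=3
cmp eax, 2  (cmp 3,2)
jne L2: taken
add edx, 2 → edx=25+2=27
add edx, 1 → edx=27+1=28
sub eax, 1 → eax=3-1=2
cmp eax, 2  (cmp 2,2)
jne L2: not taken
add edx, 6 → edx=28+6=34
halt.

34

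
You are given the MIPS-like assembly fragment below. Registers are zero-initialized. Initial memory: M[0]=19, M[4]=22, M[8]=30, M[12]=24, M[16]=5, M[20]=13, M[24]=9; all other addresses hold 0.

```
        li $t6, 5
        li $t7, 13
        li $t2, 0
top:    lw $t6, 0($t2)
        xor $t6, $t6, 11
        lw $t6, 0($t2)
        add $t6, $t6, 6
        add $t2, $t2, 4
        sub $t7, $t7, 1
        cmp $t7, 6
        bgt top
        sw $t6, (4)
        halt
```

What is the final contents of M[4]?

15

li $t6, 5 → $t6=5
li $t7, 13 → $t7=13
li $t2, 0 → $t2=0
lw $t6, 0($t2) → $t6=M[0]=19
xor $t6, $t6, 11 → $t6=19^11=24
lw $t6, 0($t2) → $t6=M[0]=19
add $t6, $t6, 6 → $t6=19+6=25
add $t2, $t2, 4 → $t2=0+4=4
sub $t7, $t7, 1 → $t7=13-1=12
cmp $t7, 6  (cmp 12,6)
bgt top: taken
lw $t6, 0($t2) → $t6=M[4]=22
xor $t6, $t6, 11 → $t6=22^11=29
lw $t6, 0($t2) → $t6=M[4]=22
add $t6, $t6, 6 → $t6=22+6=28
add $t2, $t2, 4 → $t2=4+4=8
sub $t7, $t7, 1 → $t7=12-1=11
cmp $t7, 6  (cmp 11,6)
bgt top: taken
lw $t6, 0($t2) → $t6=M[8]=30
xor $t6, $t6, 11 → $t6=30^11=21
lw $t6, 0($t2) → $t6=M[8]=30
add $t6, $t6, 6 → $t6=30+6=36
add $t2, $t2, 4 → $t2=8+4=12
sub $t7, $t7, 1 → $t7=11-1=10
cmp $t7, 6  (cmp 10,6)
bgt top: taken
lw $t6, 0($t2) → $t6=M[12]=24
xor $t6, $t6, 11 → $t6=24^11=19
lw $t6, 0($t2) → $t6=M[12]=24
add $t6, $t6, 6 → $t6=24+6=30
add $t2, $t2, 4 → $t2=12+4=16
sub $t7, $t7, 1 → $t7=10-1=9
cmp $t7, 6  (cmp 9,6)
bgt top: taken
lw $t6, 0($t2) → $t6=M[16]=5
xor $t6, $t6, 11 → $t6=5^11=14
lw $t6, 0($t2) → $t6=M[16]=5
add $t6, $t6, 6 → $t6=5+6=11
add $t2, $t2, 4 → $t2=16+4=20
sub $t7, $t7, 1 → $t7=9-1=8
cmp $t7, 6  (cmp 8,6)
bgt top: taken
lw $t6, 0($t2) → $t6=M[20]=13
xor $t6, $t6, 11 → $t6=13^11=6
lw $t6, 0($t2) → $t6=M[20]=13
add $t6, $t6, 6 → $t6=13+6=19
add $t2, $t2, 4 → $t2=20+4=24
sub $t7, $t7, 1 → $t7=8-1=7
cmp $t7, 6  (cmp 7,6)
bgt top: taken
lw $t6, 0($t2) → $t6=M[24]=9
xor $t6, $t6, 11 → $t6=9^11=2
lw $t6, 0($t2) → $t6=M[24]=9
add $t6, $t6, 6 → $t6=9+6=15
add $t2, $t2, 4 → $t2=24+4=28
sub $t7, $t7, 1 → $t7=7-1=6
cmp $t7, 6  (cmp 6,6)
bgt top: not taken
sw $t6, (4) → M[4]=15
halt.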